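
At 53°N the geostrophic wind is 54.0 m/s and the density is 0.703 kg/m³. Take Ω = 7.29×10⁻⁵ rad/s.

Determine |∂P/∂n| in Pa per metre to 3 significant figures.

4.42×10⁻³ Pa/m

Coriolis parameter at 53°N:
f = 2Ω sin φ = 2 × 7.29×10⁻⁵ × sin 53° = 1.16×10⁻⁴ s⁻¹
Geostrophic balance rearranged: |∂P/∂n| = f ρ V_g
|∂P/∂n| = 1.16×10⁻⁴ × 0.703 × 54.0 = 4.42×10⁻³ Pa/m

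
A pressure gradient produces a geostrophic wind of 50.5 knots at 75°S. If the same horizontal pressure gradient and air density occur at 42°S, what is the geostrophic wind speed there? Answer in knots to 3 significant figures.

72.9 knots

With the same pressure gradient and density, V_g ∝ 1/f ∝ 1/sin φ.
V₂ = V₁ · sin φ₁ / sin φ₂ = 50.5 × sin 75° / sin 42°
V₂ = 50.5 × 0.9659/0.6691 = 72.9 knots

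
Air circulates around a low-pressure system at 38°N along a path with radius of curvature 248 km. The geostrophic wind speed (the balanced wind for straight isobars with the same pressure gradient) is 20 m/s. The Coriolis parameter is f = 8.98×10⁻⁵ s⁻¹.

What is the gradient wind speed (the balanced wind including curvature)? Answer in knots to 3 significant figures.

Around a low, centrifugal force acts outward with Coriolis, so pressure-gradient force balances both:
(1/ρ)|∂P/∂n| = fV + V²/R  →  V² + fR·V − fR·V_g = 0
With fR = 8.98×10⁻⁵ × 248×10³ m = 22.3 m/s:
V = [−fR + √((fR)² + 4 fR V_g)]/2 = [−22.3 + √(22.3² + 4×22.3×20)]/2 = 12.7 m/s
Subgeostrophic (V < V_g = 20 m/s), as expected around a low.
Converting: 12.7 m/s × 1.944 = 24.7 knots

24.7 knots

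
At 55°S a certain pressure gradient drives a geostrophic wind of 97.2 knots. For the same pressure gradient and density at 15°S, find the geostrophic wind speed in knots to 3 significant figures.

308 knots

With the same pressure gradient and density, V_g ∝ 1/f ∝ 1/sin φ.
V₂ = V₁ · sin φ₁ / sin φ₂ = 97.2 × sin 55° / sin 15°
V₂ = 97.2 × 0.8192/0.2588 = 308 knots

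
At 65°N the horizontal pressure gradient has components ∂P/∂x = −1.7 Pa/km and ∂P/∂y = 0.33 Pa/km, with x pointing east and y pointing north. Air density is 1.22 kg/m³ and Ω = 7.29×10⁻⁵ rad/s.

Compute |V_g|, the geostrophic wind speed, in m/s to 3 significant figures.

10.7 m/s

Coriolis parameter at 65°N:
f = 2Ω sin φ = 2 × 7.29×10⁻⁵ × sin 65° = 1.32×10⁻⁴ s⁻¹
Component geostrophic relations (x east, y north):
u_g = −(1/(fρ)) ∂P/∂y,  v_g = (1/(fρ)) ∂P/∂x
u_g = −(0.33×10⁻³)/(1.32×10⁻⁴ × 1.22) = −2.05 m/s;  v_g = (−1.7×10⁻³)/(1.32×10⁻⁴ × 1.22) = −10.5 m/s
|V_g| = √(u_g² + v_g²) = 10.7 m/s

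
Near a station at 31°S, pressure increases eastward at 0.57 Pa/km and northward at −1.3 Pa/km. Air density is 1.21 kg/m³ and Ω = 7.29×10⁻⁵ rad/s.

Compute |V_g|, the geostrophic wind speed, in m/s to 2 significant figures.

16 m/s

Coriolis parameter at 31°S:
f = 2Ω sin φ = 2 × 7.29×10⁻⁵ × sin 31° = 7.51×10⁻⁵ s⁻¹
In the Southern Hemisphere f is negative: f = −7.51×10⁻⁵ s⁻¹.
Component geostrophic relations (x east, y north):
u_g = −(1/(fρ)) ∂P/∂y,  v_g = (1/(fρ)) ∂P/∂x
u_g = −(−1.3×10⁻³)/(−7.51×10⁻⁵ × 1.21) = −14.3 m/s;  v_g = (0.57×10⁻³)/(−7.51×10⁻⁵ × 1.21) = −6.27 m/s
|V_g| = √(u_g² + v_g²) = 15.6 m/s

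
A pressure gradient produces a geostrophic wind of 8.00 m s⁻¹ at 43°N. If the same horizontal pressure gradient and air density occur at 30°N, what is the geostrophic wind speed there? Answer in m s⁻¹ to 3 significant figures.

With the same pressure gradient and density, V_g ∝ 1/f ∝ 1/sin φ.
V₂ = V₁ · sin φ₁ / sin φ₂ = 8.00 × sin 43° / sin 30°
V₂ = 8.00 × 0.6820/0.5000 = 10.9 m s⁻¹

10.9 m s⁻¹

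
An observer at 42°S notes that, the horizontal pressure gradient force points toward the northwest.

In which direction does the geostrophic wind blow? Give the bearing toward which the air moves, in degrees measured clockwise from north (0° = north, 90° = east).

The pressure-gradient force points toward the northwest (bearing 315°).
Geostrophic balance: in the Southern Hemisphere the Coriolis force deflects motion to the left, so the geostrophic wind blows 90° to the left of the pressure-gradient force (low pressure on the right).
Rotating 315° by 90° counterclockwise gives 225° — the wind blows toward the southwest.

225°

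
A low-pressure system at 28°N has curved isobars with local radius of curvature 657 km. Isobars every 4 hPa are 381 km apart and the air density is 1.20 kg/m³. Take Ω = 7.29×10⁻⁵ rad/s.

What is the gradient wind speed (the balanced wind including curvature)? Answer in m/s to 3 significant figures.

Coriolis parameter at 28°N:
f = 2Ω sin φ = 2 × 7.29×10⁻⁵ × sin 28° = 6.84×10⁻⁵ s⁻¹
Pressure gradient: |∂P/∂n| = 400 Pa / 381000 m = 1.05×10⁻³ Pa/m
Geostrophic speed: V_g = |∂P/∂n|/(fρ) = 1.05×10⁻³/(6.84×10⁻⁵ × 1.20) = 12.8 m/s
Around a low, centrifugal force acts outward with Coriolis, so pressure-gradient force balances both:
(1/ρ)|∂P/∂n| = fV + V²/R  →  V² + fR·V − fR·V_g = 0
With fR = 6.84×10⁻⁵ × 657×10³ m = 45.0 m/s:
V = [−fR + √((fR)² + 4 fR V_g)]/2 = [−45.0 + √(45.0² + 4×45.0×12.8)]/2 = 10.4 m/s
Subgeostrophic (V < V_g = 12.8 m/s), as expected around a low.

10.4 m/s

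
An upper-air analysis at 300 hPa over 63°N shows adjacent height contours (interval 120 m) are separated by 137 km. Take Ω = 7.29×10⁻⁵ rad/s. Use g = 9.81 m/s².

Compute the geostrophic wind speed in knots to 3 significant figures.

Coriolis parameter at 63°N:
f = 2Ω sin φ = 2 × 7.29×10⁻⁵ × sin 63° = 1.30×10⁻⁴ s⁻¹
Height gradient: |∂Z/∂n| = 120 m / 137000 m = 8.76×10⁻⁴
On a pressure surface, geostrophic balance gives V_g = (g/f)|∂Z/∂n|:
V_g = 9.81 × 8.76×10⁻⁴ / 1.30×10⁻⁴ = 66.1 m/s
Converting: 66.1 m/s × 1.944 = 129 knots

129 knots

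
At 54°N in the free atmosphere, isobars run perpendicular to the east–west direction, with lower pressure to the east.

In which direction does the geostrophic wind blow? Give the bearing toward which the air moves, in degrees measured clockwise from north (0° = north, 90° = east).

180°

The pressure-gradient force points toward the east (bearing 090°).
Geostrophic balance: in the Northern Hemisphere the Coriolis force deflects motion to the right, so the geostrophic wind blows 90° to the right of the pressure-gradient force (low pressure on the left).
Rotating 090° by 90° clockwise gives 180° — the wind blows toward the south.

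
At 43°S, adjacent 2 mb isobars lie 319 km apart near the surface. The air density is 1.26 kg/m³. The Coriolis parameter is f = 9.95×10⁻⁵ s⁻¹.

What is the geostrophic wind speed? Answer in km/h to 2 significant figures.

18 km/h

Pressure gradient: |∂P/∂n| = 200 Pa / 319000 m = 6.27×10⁻⁴ Pa/m
Geostrophic balance (pressure-gradient force = Coriolis force):
V_g = (1/(fρ)) |∂P/∂n| = 6.27×10⁻⁴ / (9.95×10⁻⁵ × 1.26) = 5.00 m/s
Converting: 5.00 m/s × 3.6 = 18 km/h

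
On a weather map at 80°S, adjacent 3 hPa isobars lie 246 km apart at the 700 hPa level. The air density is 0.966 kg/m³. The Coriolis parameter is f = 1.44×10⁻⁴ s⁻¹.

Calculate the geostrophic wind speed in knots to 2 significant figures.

Pressure gradient: |∂P/∂n| = 300 Pa / 246000 m = 1.22×10⁻³ Pa/m
Geostrophic balance (pressure-gradient force = Coriolis force):
V_g = (1/(fρ)) |∂P/∂n| = 1.22×10⁻³ / (1.44×10⁻⁴ × 0.966) = 8.77 m/s
Converting: 8.77 m/s × 1.944 = 17 knots

17 knots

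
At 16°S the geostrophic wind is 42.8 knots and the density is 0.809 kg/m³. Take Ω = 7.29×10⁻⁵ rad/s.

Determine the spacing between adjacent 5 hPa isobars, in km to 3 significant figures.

698 km

Coriolis parameter at 16°S:
f = 2Ω sin φ = 2 × 7.29×10⁻⁵ × sin 16° = 4.02×10⁻⁵ s⁻¹
Wind speed in SI: 42.8 knots = 22.0 m/s
Geostrophic balance rearranged: |∂P/∂n| = f ρ V_g
|∂P/∂n| = 4.02×10⁻⁵ × 0.809 × 22.0 = 7.16×10⁻⁴ Pa/m
Isobar spacing: Δn = ΔP/|∂P/∂n| = 500 Pa / 7.16×10⁻⁴ Pa/m = 698464 m ≈ 698 km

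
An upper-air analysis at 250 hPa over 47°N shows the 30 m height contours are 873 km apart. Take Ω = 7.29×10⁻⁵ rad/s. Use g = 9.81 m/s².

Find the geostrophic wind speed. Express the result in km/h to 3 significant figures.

11.4 km/h

Coriolis parameter at 47°N:
f = 2Ω sin φ = 2 × 7.29×10⁻⁵ × sin 47° = 1.07×10⁻⁴ s⁻¹
Height gradient: |∂Z/∂n| = 30 m / 873000 m = 3.44×10⁻⁵
On a pressure surface, geostrophic balance gives V_g = (g/f)|∂Z/∂n|:
V_g = 9.81 × 3.44×10⁻⁵ / 1.07×10⁻⁴ = 3.16 m/s
Converting: 3.16 m/s × 3.6 = 11.4 km/h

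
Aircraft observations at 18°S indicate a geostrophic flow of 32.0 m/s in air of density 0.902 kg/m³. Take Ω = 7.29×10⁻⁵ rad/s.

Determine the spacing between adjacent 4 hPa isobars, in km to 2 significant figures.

310 km

Coriolis parameter at 18°S:
f = 2Ω sin φ = 2 × 7.29×10⁻⁵ × sin 18° = 4.51×10⁻⁵ s⁻¹
Geostrophic balance rearranged: |∂P/∂n| = f ρ V_g
|∂P/∂n| = 4.51×10⁻⁵ × 0.902 × 32.0 = 1.30×10⁻³ Pa/m
Isobar spacing: Δn = ΔP/|∂P/∂n| = 400 Pa / 1.30×10⁻³ Pa/m = 307584 m ≈ 310 km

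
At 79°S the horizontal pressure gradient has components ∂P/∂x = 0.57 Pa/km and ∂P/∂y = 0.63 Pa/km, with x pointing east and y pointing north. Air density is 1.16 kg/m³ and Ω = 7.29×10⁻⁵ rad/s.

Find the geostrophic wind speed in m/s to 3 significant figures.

Coriolis parameter at 79°S:
f = 2Ω sin φ = 2 × 7.29×10⁻⁵ × sin 79° = 1.43×10⁻⁴ s⁻¹
In the Southern Hemisphere f is negative: f = −1.43×10⁻⁴ s⁻¹.
Component geostrophic relations (x east, y north):
u_g = −(1/(fρ)) ∂P/∂y,  v_g = (1/(fρ)) ∂P/∂x
u_g = −(0.63×10⁻³)/(−1.43×10⁻⁴ × 1.16) = 3.79 m/s;  v_g = (0.57×10⁻³)/(−1.43×10⁻⁴ × 1.16) = −3.43 m/s
|V_g| = √(u_g² + v_g²) = 5.12 m/s

5.12 m/s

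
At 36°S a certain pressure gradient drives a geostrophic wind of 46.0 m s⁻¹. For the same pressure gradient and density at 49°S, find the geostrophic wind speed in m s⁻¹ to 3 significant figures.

With the same pressure gradient and density, V_g ∝ 1/f ∝ 1/sin φ.
V₂ = V₁ · sin φ₁ / sin φ₂ = 46.0 × sin 36° / sin 49°
V₂ = 46.0 × 0.5878/0.7547 = 35.8 m s⁻¹

35.8 m s⁻¹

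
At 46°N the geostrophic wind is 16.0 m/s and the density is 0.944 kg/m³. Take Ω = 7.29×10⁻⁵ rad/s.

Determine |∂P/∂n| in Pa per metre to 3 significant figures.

Coriolis parameter at 46°N:
f = 2Ω sin φ = 2 × 7.29×10⁻⁵ × sin 46° = 1.05×10⁻⁴ s⁻¹
Geostrophic balance rearranged: |∂P/∂n| = f ρ V_g
|∂P/∂n| = 1.05×10⁻⁴ × 0.944 × 16.0 = 1.58×10⁻³ Pa/m

1.58×10⁻³ Pa/m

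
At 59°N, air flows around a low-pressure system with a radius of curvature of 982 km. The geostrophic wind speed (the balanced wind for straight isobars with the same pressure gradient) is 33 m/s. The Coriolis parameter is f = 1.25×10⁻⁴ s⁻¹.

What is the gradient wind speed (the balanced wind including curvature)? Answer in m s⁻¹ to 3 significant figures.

27.0 m s⁻¹

Around a low, centrifugal force acts outward with Coriolis, so pressure-gradient force balances both:
(1/ρ)|∂P/∂n| = fV + V²/R  →  V² + fR·V − fR·V_g = 0
With fR = 1.25×10⁻⁴ × 982×10³ m = 123 m/s:
V = [−fR + √((fR)² + 4 fR V_g)]/2 = [−123 + √(123² + 4×123×33)]/2 = 27 m/s
Subgeostrophic (V < V_g = 33 m/s), as expected around a low.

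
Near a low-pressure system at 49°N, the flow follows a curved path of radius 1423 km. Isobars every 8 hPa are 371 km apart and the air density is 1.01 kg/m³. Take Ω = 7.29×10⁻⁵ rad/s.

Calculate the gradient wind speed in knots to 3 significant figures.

33.9 knots

Coriolis parameter at 49°N:
f = 2Ω sin φ = 2 × 7.29×10⁻⁵ × sin 49° = 1.10×10⁻⁴ s⁻¹
Pressure gradient: |∂P/∂n| = 800 Pa / 371000 m = 2.16×10⁻³ Pa/m
Geostrophic speed: V_g = |∂P/∂n|/(fρ) = 2.16×10⁻³/(1.10×10⁻⁴ × 1.01) = 19.4 m/s
Around a low, centrifugal force acts outward with Coriolis, so pressure-gradient force balances both:
(1/ρ)|∂P/∂n| = fV + V²/R  →  V² + fR·V − fR·V_g = 0
With fR = 1.10×10⁻⁴ × 1423×10³ m = 157 m/s:
V = [−fR + √((fR)² + 4 fR V_g)]/2 = [−157 + √(157² + 4×157×19.4)]/2 = 17.5 m/s
Subgeostrophic (V < V_g = 19.4 m/s), as expected around a low.
Converting: 17.5 m/s × 1.944 = 33.9 knots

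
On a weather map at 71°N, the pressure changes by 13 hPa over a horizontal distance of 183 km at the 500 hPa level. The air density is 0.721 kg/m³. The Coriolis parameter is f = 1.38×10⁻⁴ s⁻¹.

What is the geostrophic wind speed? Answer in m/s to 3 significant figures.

71.4 m/s

Pressure gradient: |∂P/∂n| = 1300 Pa / 183000 m = 7.10×10⁻³ Pa/m
Geostrophic balance (pressure-gradient force = Coriolis force):
V_g = (1/(fρ)) |∂P/∂n| = 7.10×10⁻³ / (1.38×10⁻⁴ × 0.721) = 71.4 m/s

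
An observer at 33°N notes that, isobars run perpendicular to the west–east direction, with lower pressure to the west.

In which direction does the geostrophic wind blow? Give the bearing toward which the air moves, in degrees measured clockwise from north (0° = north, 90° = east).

The pressure-gradient force points toward the west (bearing 270°).
Geostrophic balance: in the Northern Hemisphere the Coriolis force deflects motion to the right, so the geostrophic wind blows 90° to the right of the pressure-gradient force (low pressure on the left).
Rotating 270° by 90° clockwise gives 000° — the wind blows toward the north.

000°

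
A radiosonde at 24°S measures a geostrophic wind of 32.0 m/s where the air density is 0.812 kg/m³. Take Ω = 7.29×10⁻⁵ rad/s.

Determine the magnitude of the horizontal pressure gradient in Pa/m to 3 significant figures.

1.54×10⁻³ Pa/m

Coriolis parameter at 24°S:
f = 2Ω sin φ = 2 × 7.29×10⁻⁵ × sin 24° = 5.93×10⁻⁵ s⁻¹
Geostrophic balance rearranged: |∂P/∂n| = f ρ V_g
|∂P/∂n| = 5.93×10⁻⁵ × 0.812 × 32.0 = 1.54×10⁻³ Pa/m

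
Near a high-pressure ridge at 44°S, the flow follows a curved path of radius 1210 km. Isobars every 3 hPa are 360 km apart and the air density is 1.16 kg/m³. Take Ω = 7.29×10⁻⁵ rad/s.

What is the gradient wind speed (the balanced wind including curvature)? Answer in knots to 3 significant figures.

14.7 knots

Coriolis parameter at 44°S:
f = 2Ω sin φ = 2 × 7.29×10⁻⁵ × sin 44° = 1.01×10⁻⁴ s⁻¹
Pressure gradient: |∂P/∂n| = 300 Pa / 360000 m = 8.33×10⁻⁴ Pa/m
Geostrophic speed: V_g = |∂P/∂n|/(fρ) = 8.33×10⁻⁴/(1.01×10⁻⁴ × 1.16) = 7.09 m/s
Around a high, pressure-gradient force acts outward with centrifugal, so Coriolis balances both:
fV = (1/ρ)|∂P/∂n| + V²/R  →  V² − fR·V + fR·V_g = 0
With fR = 1.01×10⁻⁴ × 1210×10³ m = 123 m/s:
V = [fR − √((fR)² − 4 fR V_g)]/2 = [123 − √(123² − 4×123×7.09)]/2 = 7.56 m/s
Supergeostrophic (V > V_g = 7.09 m/s), as expected around a high.
Converting: 7.56 m/s × 1.944 = 14.7 knots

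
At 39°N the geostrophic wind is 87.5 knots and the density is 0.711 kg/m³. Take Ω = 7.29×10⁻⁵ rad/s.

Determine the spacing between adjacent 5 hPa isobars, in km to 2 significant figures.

Coriolis parameter at 39°N:
f = 2Ω sin φ = 2 × 7.29×10⁻⁵ × sin 39° = 9.18×10⁻⁵ s⁻¹
Wind speed in SI: 87.5 knots = 45.0 m/s
Geostrophic balance rearranged: |∂P/∂n| = f ρ V_g
|∂P/∂n| = 9.18×10⁻⁵ × 0.711 × 45.0 = 2.94×10⁻³ Pa/m
Isobar spacing: Δn = ΔP/|∂P/∂n| = 500 Pa / 2.94×10⁻³ Pa/m = 170265 m ≈ 170 km

170 km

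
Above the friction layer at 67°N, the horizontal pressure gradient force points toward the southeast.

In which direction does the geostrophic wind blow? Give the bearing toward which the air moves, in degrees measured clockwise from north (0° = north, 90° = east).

The pressure-gradient force points toward the southeast (bearing 135°).
Geostrophic balance: in the Northern Hemisphere the Coriolis force deflects motion to the right, so the geostrophic wind blows 90° to the right of the pressure-gradient force (low pressure on the left).
Rotating 135° by 90° clockwise gives 225° — the wind blows toward the southwest.

225°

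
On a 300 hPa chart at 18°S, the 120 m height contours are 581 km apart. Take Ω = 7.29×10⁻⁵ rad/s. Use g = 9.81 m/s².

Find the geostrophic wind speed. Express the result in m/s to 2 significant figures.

Coriolis parameter at 18°S:
f = 2Ω sin φ = 2 × 7.29×10⁻⁵ × sin 18° = 4.51×10⁻⁵ s⁻¹
Height gradient: |∂Z/∂n| = 120 m / 581000 m = 2.07×10⁻⁴
On a pressure surface, geostrophic balance gives V_g = (g/f)|∂Z/∂n|:
V_g = 9.81 × 2.07×10⁻⁴ / 4.51×10⁻⁵ = 45.0 m/s

45 m/s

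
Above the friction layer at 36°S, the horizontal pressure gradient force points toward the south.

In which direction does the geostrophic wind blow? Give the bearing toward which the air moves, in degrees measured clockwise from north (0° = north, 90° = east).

090°

The pressure-gradient force points toward the south (bearing 180°).
Geostrophic balance: in the Southern Hemisphere the Coriolis force deflects motion to the left, so the geostrophic wind blows 90° to the left of the pressure-gradient force (low pressure on the right).
Rotating 180° by 90° counterclockwise gives 090° — the wind blows toward the east.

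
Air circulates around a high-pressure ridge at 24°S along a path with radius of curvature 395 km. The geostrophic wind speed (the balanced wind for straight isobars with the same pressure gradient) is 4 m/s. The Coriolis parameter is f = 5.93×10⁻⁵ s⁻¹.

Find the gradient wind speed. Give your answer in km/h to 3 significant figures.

18.4 km/h

Around a high, pressure-gradient force acts outward with centrifugal, so Coriolis balances both:
fV = (1/ρ)|∂P/∂n| + V²/R  →  V² − fR·V + fR·V_g = 0
With fR = 5.93×10⁻⁵ × 395×10³ m = 23.4 m/s:
V = [fR − √((fR)² − 4 fR V_g)]/2 = [23.4 − √(23.4² − 4×23.4×4)]/2 = 5.12 m/s
Supergeostrophic (V > V_g = 4 m/s), as expected around a high.
Converting: 5.12 m/s × 3.6 = 18.4 km/h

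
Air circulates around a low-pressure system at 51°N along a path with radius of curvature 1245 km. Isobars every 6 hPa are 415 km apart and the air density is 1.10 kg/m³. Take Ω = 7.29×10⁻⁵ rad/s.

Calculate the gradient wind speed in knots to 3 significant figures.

20.9 knots

Coriolis parameter at 51°N:
f = 2Ω sin φ = 2 × 7.29×10⁻⁵ × sin 51° = 1.13×10⁻⁴ s⁻¹
Pressure gradient: |∂P/∂n| = 600 Pa / 415000 m = 1.45×10⁻³ Pa/m
Geostrophic speed: V_g = |∂P/∂n|/(fρ) = 1.45×10⁻³/(1.13×10⁻⁴ × 1.10) = 11.6 m/s
Around a low, centrifugal force acts outward with Coriolis, so pressure-gradient force balances both:
(1/ρ)|∂P/∂n| = fV + V²/R  →  V² + fR·V − fR·V_g = 0
With fR = 1.13×10⁻⁴ × 1245×10³ m = 141 m/s:
V = [−fR + √((fR)² + 4 fR V_g)]/2 = [−141 + √(141² + 4×141×11.6)]/2 = 10.8 m/s
Subgeostrophic (V < V_g = 11.6 m/s), as expected around a low.
Converting: 10.8 m/s × 1.944 = 20.9 knots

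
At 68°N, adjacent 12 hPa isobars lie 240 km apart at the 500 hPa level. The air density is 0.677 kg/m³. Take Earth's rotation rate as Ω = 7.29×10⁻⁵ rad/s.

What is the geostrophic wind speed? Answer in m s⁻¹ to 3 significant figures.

54.6 m s⁻¹

Coriolis parameter at 68°N:
f = 2Ω sin φ = 2 × 7.29×10⁻⁵ × sin 68° = 1.35×10⁻⁴ s⁻¹
Pressure gradient: |∂P/∂n| = 1200 Pa / 240000 m = 5.00×10⁻³ Pa/m
Geostrophic balance (pressure-gradient force = Coriolis force):
V_g = (1/(fρ)) |∂P/∂n| = 5.00×10⁻³ / (1.35×10⁻⁴ × 0.677) = 54.6 m/s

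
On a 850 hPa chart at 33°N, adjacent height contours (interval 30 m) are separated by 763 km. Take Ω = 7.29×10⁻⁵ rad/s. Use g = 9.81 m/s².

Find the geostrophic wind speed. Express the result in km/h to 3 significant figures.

17.5 km/h

Coriolis parameter at 33°N:
f = 2Ω sin φ = 2 × 7.29×10⁻⁵ × sin 33° = 7.94×10⁻⁵ s⁻¹
Height gradient: |∂Z/∂n| = 30 m / 763000 m = 3.93×10⁻⁵
On a pressure surface, geostrophic balance gives V_g = (g/f)|∂Z/∂n|:
V_g = 9.81 × 3.93×10⁻⁵ / 7.94×10⁻⁵ = 4.86 m/s
Converting: 4.86 m/s × 3.6 = 17.5 km/h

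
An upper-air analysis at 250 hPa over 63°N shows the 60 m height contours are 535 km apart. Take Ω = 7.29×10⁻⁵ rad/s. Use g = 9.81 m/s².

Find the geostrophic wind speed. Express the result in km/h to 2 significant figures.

Coriolis parameter at 63°N:
f = 2Ω sin φ = 2 × 7.29×10⁻⁵ × sin 63° = 1.30×10⁻⁴ s⁻¹
Height gradient: |∂Z/∂n| = 60 m / 535000 m = 1.12×10⁻⁴
On a pressure surface, geostrophic balance gives V_g = (g/f)|∂Z/∂n|:
V_g = 9.81 × 1.12×10⁻⁴ / 1.30×10⁻⁴ = 8.47 m/s
Converting: 8.47 m/s × 3.6 = 30 km/h

30 km/h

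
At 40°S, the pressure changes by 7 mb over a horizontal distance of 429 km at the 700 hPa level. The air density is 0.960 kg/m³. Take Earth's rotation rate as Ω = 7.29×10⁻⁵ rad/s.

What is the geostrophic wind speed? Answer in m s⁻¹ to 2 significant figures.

Coriolis parameter at 40°S:
f = 2Ω sin φ = 2 × 7.29×10⁻⁵ × sin 40° = 9.37×10⁻⁵ s⁻¹
Pressure gradient: |∂P/∂n| = 700 Pa / 429000 m = 1.63×10⁻³ Pa/m
Geostrophic balance (pressure-gradient force = Coriolis force):
V_g = (1/(fρ)) |∂P/∂n| = 1.63×10⁻³ / (9.37×10⁻⁵ × 0.960) = 18.1 m/s

18 m s⁻¹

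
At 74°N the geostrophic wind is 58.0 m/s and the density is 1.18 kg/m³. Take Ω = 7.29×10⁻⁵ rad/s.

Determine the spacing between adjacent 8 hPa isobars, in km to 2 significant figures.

Coriolis parameter at 74°N:
f = 2Ω sin φ = 2 × 7.29×10⁻⁵ × sin 74° = 1.40×10⁻⁴ s⁻¹
Geostrophic balance rearranged: |∂P/∂n| = f ρ V_g
|∂P/∂n| = 1.40×10⁻⁴ × 1.18 × 58.0 = 9.59×10⁻³ Pa/m
Isobar spacing: Δn = ΔP/|∂P/∂n| = 800 Pa / 9.59×10⁻³ Pa/m = 83403 m ≈ 83 km

83 km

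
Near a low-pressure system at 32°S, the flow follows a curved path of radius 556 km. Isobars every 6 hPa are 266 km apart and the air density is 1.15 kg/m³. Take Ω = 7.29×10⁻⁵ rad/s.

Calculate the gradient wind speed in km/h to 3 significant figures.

Coriolis parameter at 32°S:
f = 2Ω sin φ = 2 × 7.29×10⁻⁵ × sin 32° = 7.73×10⁻⁵ s⁻¹
Pressure gradient: |∂P/∂n| = 600 Pa / 266000 m = 2.26×10⁻³ Pa/m
Geostrophic speed: V_g = |∂P/∂n|/(fρ) = 2.26×10⁻³/(7.73×10⁻⁵ × 1.15) = 25.4 m/s
Around a low, centrifugal force acts outward with Coriolis, so pressure-gradient force balances both:
(1/ρ)|∂P/∂n| = fV + V²/R  →  V² + fR·V − fR·V_g = 0
With fR = 7.73×10⁻⁵ × 556×10³ m = 43.0 m/s:
V = [−fR + √((fR)² + 4 fR V_g)]/2 = [−43.0 + √(43.0² + 4×43.0×25.4)]/2 = 17.9 m/s
Subgeostrophic (V < V_g = 25.4 m/s), as expected around a low.
Converting: 17.9 m/s × 3.6 = 64.5 km/h

64.5 km/h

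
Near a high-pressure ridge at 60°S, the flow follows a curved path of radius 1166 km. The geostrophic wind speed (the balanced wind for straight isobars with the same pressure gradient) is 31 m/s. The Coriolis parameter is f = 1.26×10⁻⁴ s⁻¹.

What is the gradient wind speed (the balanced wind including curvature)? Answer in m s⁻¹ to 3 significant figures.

44.4 m s⁻¹

Around a high, pressure-gradient force acts outward with centrifugal, so Coriolis balances both:
fV = (1/ρ)|∂P/∂n| + V²/R  →  V² − fR·V + fR·V_g = 0
With fR = 1.26×10⁻⁴ × 1166×10³ m = 147 m/s:
V = [fR − √((fR)² − 4 fR V_g)]/2 = [147 − √(147² − 4×147×31)]/2 = 44.4 m/s
Supergeostrophic (V > V_g = 31 m/s), as expected around a high.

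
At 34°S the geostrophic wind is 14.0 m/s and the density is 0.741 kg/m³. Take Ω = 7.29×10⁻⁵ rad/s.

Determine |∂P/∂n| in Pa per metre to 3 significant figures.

8.46×10⁻⁴ Pa/m

Coriolis parameter at 34°S:
f = 2Ω sin φ = 2 × 7.29×10⁻⁵ × sin 34° = 8.15×10⁻⁵ s⁻¹
Geostrophic balance rearranged: |∂P/∂n| = f ρ V_g
|∂P/∂n| = 8.15×10⁻⁵ × 0.741 × 14.0 = 8.46×10⁻⁴ Pa/m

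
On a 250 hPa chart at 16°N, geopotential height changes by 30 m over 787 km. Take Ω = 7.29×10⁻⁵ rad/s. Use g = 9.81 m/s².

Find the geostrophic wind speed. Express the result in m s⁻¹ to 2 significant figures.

9.3 m s⁻¹

Coriolis parameter at 16°N:
f = 2Ω sin φ = 2 × 7.29×10⁻⁵ × sin 16° = 4.02×10⁻⁵ s⁻¹
Height gradient: |∂Z/∂n| = 30 m / 787000 m = 3.81×10⁻⁵
On a pressure surface, geostrophic balance gives V_g = (g/f)|∂Z/∂n|:
V_g = 9.81 × 3.81×10⁻⁵ / 4.02×10⁻⁵ = 9.31 m/s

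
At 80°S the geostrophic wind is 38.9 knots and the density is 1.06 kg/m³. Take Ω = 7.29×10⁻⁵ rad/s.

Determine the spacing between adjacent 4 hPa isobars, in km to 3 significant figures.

Coriolis parameter at 80°S:
f = 2Ω sin φ = 2 × 7.29×10⁻⁵ × sin 80° = 1.44×10⁻⁴ s⁻¹
Wind speed in SI: 38.9 knots = 20.0 m/s
Geostrophic balance rearranged: |∂P/∂n| = f ρ V_g
|∂P/∂n| = 1.44×10⁻⁴ × 1.06 × 20.0 = 3.05×10⁻³ Pa/m
Isobar spacing: Δn = ΔP/|∂P/∂n| = 400 Pa / 3.05×10⁻³ Pa/m = 131328 m ≈ 131 km

131 km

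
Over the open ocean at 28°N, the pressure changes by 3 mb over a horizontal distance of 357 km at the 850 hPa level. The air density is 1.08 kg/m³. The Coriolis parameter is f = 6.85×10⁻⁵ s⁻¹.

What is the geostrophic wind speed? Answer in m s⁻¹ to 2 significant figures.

Pressure gradient: |∂P/∂n| = 300 Pa / 357000 m = 8.40×10⁻⁴ Pa/m
Geostrophic balance (pressure-gradient force = Coriolis force):
V_g = (1/(fρ)) |∂P/∂n| = 8.40×10⁻⁴ / (6.85×10⁻⁵ × 1.08) = 11.4 m/s

11 m s⁻¹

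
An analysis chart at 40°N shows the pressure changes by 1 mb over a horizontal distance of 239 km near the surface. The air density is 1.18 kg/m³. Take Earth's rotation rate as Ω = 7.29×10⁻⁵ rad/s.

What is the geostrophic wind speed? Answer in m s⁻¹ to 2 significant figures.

3.8 m s⁻¹

Coriolis parameter at 40°N:
f = 2Ω sin φ = 2 × 7.29×10⁻⁵ × sin 40° = 9.37×10⁻⁵ s⁻¹
Pressure gradient: |∂P/∂n| = 100 Pa / 239000 m = 4.18×10⁻⁴ Pa/m
Geostrophic balance (pressure-gradient force = Coriolis force):
V_g = (1/(fρ)) |∂P/∂n| = 4.18×10⁻⁴ / (9.37×10⁻⁵ × 1.18) = 3.78 m/s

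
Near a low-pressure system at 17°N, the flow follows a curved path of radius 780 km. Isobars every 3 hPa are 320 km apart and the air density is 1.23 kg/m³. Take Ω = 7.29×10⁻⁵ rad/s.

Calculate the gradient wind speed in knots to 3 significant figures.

Coriolis parameter at 17°N:
f = 2Ω sin φ = 2 × 7.29×10⁻⁵ × sin 17° = 4.26×10⁻⁵ s⁻¹
Pressure gradient: |∂P/∂n| = 300 Pa / 320000 m = 9.38×10⁻⁴ Pa/m
Geostrophic speed: V_g = |∂P/∂n|/(fρ) = 9.38×10⁻⁴/(4.26×10⁻⁵ × 1.23) = 17.9 m/s
Around a low, centrifugal force acts outward with Coriolis, so pressure-gradient force balances both:
(1/ρ)|∂P/∂n| = fV + V²/R  →  V² + fR·V − fR·V_g = 0
With fR = 4.26×10⁻⁵ × 780×10³ m = 33.2 m/s:
V = [−fR + √((fR)² + 4 fR V_g)]/2 = [−33.2 + √(33.2² + 4×33.2×17.9)]/2 = 12.9 m/s
Subgeostrophic (V < V_g = 17.9 m/s), as expected around a low.
Converting: 12.9 m/s × 1.944 = 25.0 knots

25.0 knots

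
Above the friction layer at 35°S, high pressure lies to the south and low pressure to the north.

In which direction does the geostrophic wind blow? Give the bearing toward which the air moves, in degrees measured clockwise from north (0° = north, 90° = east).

270°

The pressure-gradient force points toward the north (bearing 000°).
Geostrophic balance: in the Southern Hemisphere the Coriolis force deflects motion to the left, so the geostrophic wind blows 90° to the left of the pressure-gradient force (low pressure on the right).
Rotating 000° by 90° counterclockwise gives 270° — the wind blows toward the west.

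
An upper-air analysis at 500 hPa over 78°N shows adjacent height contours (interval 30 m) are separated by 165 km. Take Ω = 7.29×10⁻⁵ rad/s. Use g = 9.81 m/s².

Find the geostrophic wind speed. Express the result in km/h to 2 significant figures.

45 km/h

Coriolis parameter at 78°N:
f = 2Ω sin φ = 2 × 7.29×10⁻⁵ × sin 78° = 1.43×10⁻⁴ s⁻¹
Height gradient: |∂Z/∂n| = 30 m / 165000 m = 1.82×10⁻⁴
On a pressure surface, geostrophic balance gives V_g = (g/f)|∂Z/∂n|:
V_g = 9.81 × 1.82×10⁻⁴ / 1.43×10⁻⁴ = 12.5 m/s
Converting: 12.5 m/s × 3.6 = 45 km/h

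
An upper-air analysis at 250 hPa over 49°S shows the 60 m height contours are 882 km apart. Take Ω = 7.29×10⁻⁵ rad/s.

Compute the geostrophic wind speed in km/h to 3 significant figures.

21.8 km/h

Coriolis parameter at 49°S:
f = 2Ω sin φ = 2 × 7.29×10⁻⁵ × sin 49° = 1.10×10⁻⁴ s⁻¹
Height gradient: |∂Z/∂n| = 60 m / 882000 m = 6.80×10⁻⁵
On a pressure surface, geostrophic balance gives V_g = (g/f)|∂Z/∂n|:
V_g = 9.81 × 6.80×10⁻⁵ / 1.10×10⁻⁴ = 6.06 m/s
Converting: 6.06 m/s × 3.6 = 21.8 km/h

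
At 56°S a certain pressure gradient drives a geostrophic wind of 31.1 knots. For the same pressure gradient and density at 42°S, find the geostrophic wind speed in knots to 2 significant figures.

39 knots

With the same pressure gradient and density, V_g ∝ 1/f ∝ 1/sin φ.
V₂ = V₁ · sin φ₁ / sin φ₂ = 31.1 × sin 56° / sin 42°
V₂ = 31.1 × 0.8290/0.6691 = 39 knots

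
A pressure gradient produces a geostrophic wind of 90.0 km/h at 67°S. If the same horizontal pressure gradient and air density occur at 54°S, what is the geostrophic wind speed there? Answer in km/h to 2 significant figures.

100 km/h

With the same pressure gradient and density, V_g ∝ 1/f ∝ 1/sin φ.
V₂ = V₁ · sin φ₁ / sin φ₂ = 90.0 × sin 67° / sin 54°
V₂ = 90.0 × 0.9205/0.8090 = 100 km/h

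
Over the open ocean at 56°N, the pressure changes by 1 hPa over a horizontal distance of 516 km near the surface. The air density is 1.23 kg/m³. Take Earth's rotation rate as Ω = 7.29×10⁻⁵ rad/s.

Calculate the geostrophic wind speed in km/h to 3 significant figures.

4.69 km/h

Coriolis parameter at 56°N:
f = 2Ω sin φ = 2 × 7.29×10⁻⁵ × sin 56° = 1.21×10⁻⁴ s⁻¹
Pressure gradient: |∂P/∂n| = 100 Pa / 516000 m = 1.94×10⁻⁴ Pa/m
Geostrophic balance (pressure-gradient force = Coriolis force):
V_g = (1/(fρ)) |∂P/∂n| = 1.94×10⁻⁴ / (1.21×10⁻⁴ × 1.23) = 1.30 m/s
Converting: 1.30 m/s × 3.6 = 4.69 km/h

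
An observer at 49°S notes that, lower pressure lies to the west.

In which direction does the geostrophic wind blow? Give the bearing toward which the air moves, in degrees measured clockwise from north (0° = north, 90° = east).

The pressure-gradient force points toward the west (bearing 270°).
Geostrophic balance: in the Southern Hemisphere the Coriolis force deflects motion to the left, so the geostrophic wind blows 90° to the left of the pressure-gradient force (low pressure on the right).
Rotating 270° by 90° counterclockwise gives 180° — the wind blows toward the south.

180°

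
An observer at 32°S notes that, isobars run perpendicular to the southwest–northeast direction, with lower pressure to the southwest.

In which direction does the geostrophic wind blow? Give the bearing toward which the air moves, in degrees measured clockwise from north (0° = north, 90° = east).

The pressure-gradient force points toward the southwest (bearing 225°).
Geostrophic balance: in the Southern Hemisphere the Coriolis force deflects motion to the left, so the geostrophic wind blows 90° to the left of the pressure-gradient force (low pressure on the right).
Rotating 225° by 90° counterclockwise gives 135° — the wind blows toward the southeast.

135°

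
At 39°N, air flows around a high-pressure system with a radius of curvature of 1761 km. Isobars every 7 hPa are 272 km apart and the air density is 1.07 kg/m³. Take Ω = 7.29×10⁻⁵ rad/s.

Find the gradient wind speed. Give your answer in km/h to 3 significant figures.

Coriolis parameter at 39°N:
f = 2Ω sin φ = 2 × 7.29×10⁻⁵ × sin 39° = 9.18×10⁻⁵ s⁻¹
Pressure gradient: |∂P/∂n| = 700 Pa / 272000 m = 2.57×10⁻³ Pa/m
Geostrophic speed: V_g = |∂P/∂n|/(fρ) = 2.57×10⁻³/(9.18×10⁻⁵ × 1.07) = 26.2 m/s
Around a high, pressure-gradient force acts outward with centrifugal, so Coriolis balances both:
fV = (1/ρ)|∂P/∂n| + V²/R  →  V² − fR·V + fR·V_g = 0
With fR = 9.18×10⁻⁵ × 1761×10³ m = 162 m/s:
V = [fR − √((fR)² − 4 fR V_g)]/2 = [162 − √(162² − 4×162×26.2)]/2 = 32.9 m/s
Supergeostrophic (V > V_g = 26.2 m/s), as expected around a high.
Converting: 32.9 m/s × 3.6 = 119 km/h

119 km/h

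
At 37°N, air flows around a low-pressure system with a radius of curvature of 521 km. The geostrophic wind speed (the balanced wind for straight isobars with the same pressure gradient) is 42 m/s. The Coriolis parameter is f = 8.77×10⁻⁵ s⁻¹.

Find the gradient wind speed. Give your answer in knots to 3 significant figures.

51.6 knots

Around a low, centrifugal force acts outward with Coriolis, so pressure-gradient force balances both:
(1/ρ)|∂P/∂n| = fV + V²/R  →  V² + fR·V − fR·V_g = 0
With fR = 8.77×10⁻⁵ × 521×10³ m = 45.7 m/s:
V = [−fR + √((fR)² + 4 fR V_g)]/2 = [−45.7 + √(45.7² + 4×45.7×42)]/2 = 26.6 m/s
Subgeostrophic (V < V_g = 42 m/s), as expected around a low.
Converting: 26.6 m/s × 1.944 = 51.6 knots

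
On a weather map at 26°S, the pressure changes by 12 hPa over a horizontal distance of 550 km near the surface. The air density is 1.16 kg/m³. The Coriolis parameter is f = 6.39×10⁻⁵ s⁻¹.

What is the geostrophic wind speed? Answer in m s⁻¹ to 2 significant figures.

29 m s⁻¹

Pressure gradient: |∂P/∂n| = 1200 Pa / 550000 m = 2.18×10⁻³ Pa/m
Geostrophic balance (pressure-gradient force = Coriolis force):
V_g = (1/(fρ)) |∂P/∂n| = 2.18×10⁻³ / (6.39×10⁻⁵ × 1.16) = 29.4 m/s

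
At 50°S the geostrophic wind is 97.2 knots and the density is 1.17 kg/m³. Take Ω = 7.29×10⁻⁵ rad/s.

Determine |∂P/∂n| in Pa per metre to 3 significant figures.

Coriolis parameter at 50°S:
f = 2Ω sin φ = 2 × 7.29×10⁻⁵ × sin 50° = 1.12×10⁻⁴ s⁻¹
Wind speed in SI: 97.2 knots = 50.0 m/s
Geostrophic balance rearranged: |∂P/∂n| = f ρ V_g
|∂P/∂n| = 1.12×10⁻⁴ × 1.17 × 50.0 = 6.53×10⁻³ Pa/m

6.53×10⁻³ Pa/m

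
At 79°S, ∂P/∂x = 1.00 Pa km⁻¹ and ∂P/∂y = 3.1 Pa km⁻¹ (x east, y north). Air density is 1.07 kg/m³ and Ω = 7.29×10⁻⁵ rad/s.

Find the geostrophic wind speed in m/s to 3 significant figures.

21.3 m/s

Coriolis parameter at 79°S:
f = 2Ω sin φ = 2 × 7.29×10⁻⁵ × sin 79° = 1.43×10⁻⁴ s⁻¹
In the Southern Hemisphere f is negative: f = −1.43×10⁻⁴ s⁻¹.
Component geostrophic relations (x east, y north):
u_g = −(1/(fρ)) ∂P/∂y,  v_g = (1/(fρ)) ∂P/∂x
u_g = −(3.1×10⁻³)/(−1.43×10⁻⁴ × 1.07) = 20.2 m/s;  v_g = (1.00×10⁻³)/(−1.43×10⁻⁴ × 1.07) = −6.53 m/s
|V_g| = √(u_g² + v_g²) = 21.3 m/s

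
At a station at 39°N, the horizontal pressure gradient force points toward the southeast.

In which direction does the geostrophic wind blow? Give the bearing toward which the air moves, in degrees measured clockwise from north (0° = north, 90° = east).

225°

The pressure-gradient force points toward the southeast (bearing 135°).
Geostrophic balance: in the Northern Hemisphere the Coriolis force deflects motion to the right, so the geostrophic wind blows 90° to the right of the pressure-gradient force (low pressure on the left).
Rotating 135° by 90° clockwise gives 225° — the wind blows toward the southwest.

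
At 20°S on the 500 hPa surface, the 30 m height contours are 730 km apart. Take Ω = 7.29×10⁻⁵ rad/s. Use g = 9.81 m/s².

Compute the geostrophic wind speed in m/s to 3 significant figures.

Coriolis parameter at 20°S:
f = 2Ω sin φ = 2 × 7.29×10⁻⁵ × sin 20° = 4.99×10⁻⁵ s⁻¹
Height gradient: |∂Z/∂n| = 30 m / 730000 m = 4.11×10⁻⁵
On a pressure surface, geostrophic balance gives V_g = (g/f)|∂Z/∂n|:
V_g = 9.81 × 4.11×10⁻⁵ / 4.99×10⁻⁵ = 8.08 m/s

8.08 m/s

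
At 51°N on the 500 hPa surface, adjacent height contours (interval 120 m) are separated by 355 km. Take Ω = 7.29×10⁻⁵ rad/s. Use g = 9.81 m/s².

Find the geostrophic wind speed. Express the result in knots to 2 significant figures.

57 knots

Coriolis parameter at 51°N:
f = 2Ω sin φ = 2 × 7.29×10⁻⁵ × sin 51° = 1.13×10⁻⁴ s⁻¹
Height gradient: |∂Z/∂n| = 120 m / 355000 m = 3.38×10⁻⁴
On a pressure surface, geostrophic balance gives V_g = (g/f)|∂Z/∂n|:
V_g = 9.81 × 3.38×10⁻⁴ / 1.13×10⁻⁴ = 29.3 m/s
Converting: 29.3 m/s × 1.944 = 57 knots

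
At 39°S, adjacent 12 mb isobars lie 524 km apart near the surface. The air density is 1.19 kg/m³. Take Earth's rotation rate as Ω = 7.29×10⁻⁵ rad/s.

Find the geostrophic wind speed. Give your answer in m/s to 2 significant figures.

Coriolis parameter at 39°S:
f = 2Ω sin φ = 2 × 7.29×10⁻⁵ × sin 39° = 9.18×10⁻⁵ s⁻¹
Pressure gradient: |∂P/∂n| = 1200 Pa / 524000 m = 2.29×10⁻³ Pa/m
Geostrophic balance (pressure-gradient force = Coriolis force):
V_g = (1/(fρ)) |∂P/∂n| = 2.29×10⁻³ / (9.18×10⁻⁵ × 1.19) = 21.0 m/s

21 m/s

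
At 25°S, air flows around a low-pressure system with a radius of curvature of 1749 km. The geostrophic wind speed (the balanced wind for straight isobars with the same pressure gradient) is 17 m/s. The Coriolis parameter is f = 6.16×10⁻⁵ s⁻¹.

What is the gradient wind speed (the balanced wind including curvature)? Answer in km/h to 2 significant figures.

Around a low, centrifugal force acts outward with Coriolis, so pressure-gradient force balances both:
(1/ρ)|∂P/∂n| = fV + V²/R  →  V² + fR·V − fR·V_g = 0
With fR = 6.16×10⁻⁵ × 1749×10³ m = 108 m/s:
V = [−fR + √((fR)² + 4 fR V_g)]/2 = [−108 + √(108² + 4×108×17)]/2 = 14.9 m/s
Subgeostrophic (V < V_g = 17 m/s), as expected around a low.
Converting: 14.9 m/s × 3.6 = 54 km/h

54 km/h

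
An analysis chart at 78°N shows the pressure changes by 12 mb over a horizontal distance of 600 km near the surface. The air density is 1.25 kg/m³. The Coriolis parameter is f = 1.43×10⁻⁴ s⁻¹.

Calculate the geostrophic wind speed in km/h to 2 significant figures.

Pressure gradient: |∂P/∂n| = 1200 Pa / 600000 m = 2.00×10⁻³ Pa/m
Geostrophic balance (pressure-gradient force = Coriolis force):
V_g = (1/(fρ)) |∂P/∂n| = 2.00×10⁻³ / (1.43×10⁻⁴ × 1.25) = 11.2 m/s
Converting: 11.2 m/s × 3.6 = 40 km/h

40 km/h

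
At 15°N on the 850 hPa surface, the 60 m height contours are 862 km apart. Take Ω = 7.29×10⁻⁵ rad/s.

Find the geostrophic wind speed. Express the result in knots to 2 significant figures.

Coriolis parameter at 15°N:
f = 2Ω sin φ = 2 × 7.29×10⁻⁵ × sin 15° = 3.77×10⁻⁵ s⁻¹
Height gradient: |∂Z/∂n| = 60 m / 862000 m = 6.96×10⁻⁵
On a pressure surface, geostrophic balance gives V_g = (g/f)|∂Z/∂n|:
V_g = 9.81 × 6.96×10⁻⁵ / 3.77×10⁻⁵ = 18.1 m/s
Converting: 18.1 m/s × 1.944 = 35 knots

35 knots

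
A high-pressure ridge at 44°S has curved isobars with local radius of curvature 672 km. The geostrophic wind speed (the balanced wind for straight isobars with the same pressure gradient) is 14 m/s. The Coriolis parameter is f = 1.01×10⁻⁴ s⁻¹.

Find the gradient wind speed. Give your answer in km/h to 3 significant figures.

71.1 km/h

Around a high, pressure-gradient force acts outward with centrifugal, so Coriolis balances both:
fV = (1/ρ)|∂P/∂n| + V²/R  →  V² − fR·V + fR·V_g = 0
With fR = 1.01×10⁻⁴ × 672×10³ m = 67.9 m/s:
V = [fR − √((fR)² − 4 fR V_g)]/2 = [67.9 − √(67.9² − 4×67.9×14)]/2 = 19.7 m/s
Supergeostrophic (V > V_g = 14 m/s), as expected around a high.
Converting: 19.7 m/s × 3.6 = 71.1 km/h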